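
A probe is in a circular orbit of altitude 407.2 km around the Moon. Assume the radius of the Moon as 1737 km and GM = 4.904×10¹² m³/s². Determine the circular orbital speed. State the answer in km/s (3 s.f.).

r = 1737 + 407.2 = 2144.2 km = 2.1442×10⁶ m.
For a circular orbit v = √(μ/r) = √(4.904×10¹² / 2.144×10⁶) = √(2.287×10⁶) = 1512 m/s.
That is 1.512 km/s.

v ≈ 1.51 km/s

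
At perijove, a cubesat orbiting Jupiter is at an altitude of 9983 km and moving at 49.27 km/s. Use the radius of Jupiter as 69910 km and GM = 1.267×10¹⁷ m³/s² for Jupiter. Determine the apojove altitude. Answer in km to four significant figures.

r_p = 69910 + 9983 = 79893 km = 7.989×10⁷ m.
Specific energy ε = v²/2 − μ/r = -3.721×10⁸ J/kg, so a = −μ/(2ε) = 1.702×10⁸ m.
The apsides satisfy r_p + r_a = 2a, so the apojove radius is 2a − r_p = 2.606×10⁸ m = 2.6060×10⁵ km.
Apojove altitude = 2.6060×10⁵ − 69910 = 1.9069×10⁵ km.

apojove altitude ≈ 1.907×10⁵ km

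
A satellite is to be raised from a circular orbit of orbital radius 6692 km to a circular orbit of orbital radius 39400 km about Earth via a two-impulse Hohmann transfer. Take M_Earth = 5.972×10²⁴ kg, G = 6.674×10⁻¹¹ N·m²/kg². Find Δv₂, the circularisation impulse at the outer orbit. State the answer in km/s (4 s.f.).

Δv ≈ 1.467 km/s

μ = GM = 6.674×10⁻¹¹ × 5.972×10²⁴ = 3.986×10¹⁴ m³/s².
r₁ = 6692 km = 6.692×10⁶ m.
r₂ = 39400 km = 3.940×10⁷ m.
Transfer ellipse a_t = (r₁ + r₂)/2 = 2.305×10⁷ m.
At r₁: circular v_c1 = √(μ/r₁) = 7717 m/s; transfer-perigee v_p = √[μ(2/r₁ − 1/a_t)] = 10090 m/s.
At r₂: circular v_c2 = √(μ/r₂) = 3181 m/s; transfer-apogee v_a = √[μ(2/r₂ − 1/a_t)] = 1714 m/s.
Δv₂ = v_c2 − v_a = 1467 m/s.
= 1.467 km/s.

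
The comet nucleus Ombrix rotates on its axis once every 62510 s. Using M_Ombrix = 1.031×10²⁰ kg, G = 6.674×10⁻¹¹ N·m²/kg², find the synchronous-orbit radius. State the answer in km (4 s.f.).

μ = GM = 6.674×10⁻¹¹ × 1.031×10²⁰ = 6.881×10⁹ m³/s².
A synchronous orbit has period T, so by Kepler's third law a = (μT²/4π²)^(1/3).
μT²/4π² = 6.881×10⁹ × (6.251×10⁴)² / 39.48 = 6.811×10¹⁷ m³.
a = 8.798×10⁵ m = 879.82 km.

r_sync ≈ 879.8 km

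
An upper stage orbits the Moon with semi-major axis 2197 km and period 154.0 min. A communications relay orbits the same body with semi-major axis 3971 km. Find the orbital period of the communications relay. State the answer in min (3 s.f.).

T₂ ≈ 374 min

Kepler's third law: T² ∝ a³, so T₂ = T₁ (a₂/a₁)^(3/2).
a₂/a₁ = 1.807, (a₂/a₁)^(3/2) = 2.430.
T₂ = 154.0 × 2.430 = 374.2 min.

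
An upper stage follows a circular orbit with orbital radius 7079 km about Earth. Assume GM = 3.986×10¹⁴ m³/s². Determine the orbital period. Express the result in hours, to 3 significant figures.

r = 7079 km = 7.079×10⁶ m.
Kepler's third law: T = 2π√(r³/μ) = 2π√((7.079×10⁶)³ / 3.986×10¹⁴).
r³/μ = 8.900×10⁵ s², so T = 2π × 9.434×10² = 5.927×10³ s.
Converting: 5.927×10³ s ÷ 3600 = 1.647 hours.

T ≈ 1.65 hours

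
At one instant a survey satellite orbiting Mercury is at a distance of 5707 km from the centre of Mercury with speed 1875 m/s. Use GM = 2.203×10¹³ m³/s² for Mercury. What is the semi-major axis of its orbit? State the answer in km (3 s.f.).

a ≈ 5240 km

r = 5.707×10⁶ m.
Vis-viva rearranged: 1/a = 2/r − v²/μ = 3.504×10⁻⁷ − 1.596×10⁻⁷ = 1.909×10⁻⁷ m⁻¹.
a = 5.239×10⁶ m = 5239.4 km.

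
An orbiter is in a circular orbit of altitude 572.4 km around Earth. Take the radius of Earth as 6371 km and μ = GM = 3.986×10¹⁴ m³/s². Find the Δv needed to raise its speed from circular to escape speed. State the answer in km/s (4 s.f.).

r = 6371 + 572.4 = 6943.4 km = 6.9434×10⁶ m.
Circular speed v_c = √(μ/r) = 7577 m/s.
Escape speed v_esc = √(2μ/r) = √2 × v_c = 10720 m/s.
Δv = v_esc − v_c = 3138 m/s = 3.138 km/s.

Δv ≈ 3.138 km/s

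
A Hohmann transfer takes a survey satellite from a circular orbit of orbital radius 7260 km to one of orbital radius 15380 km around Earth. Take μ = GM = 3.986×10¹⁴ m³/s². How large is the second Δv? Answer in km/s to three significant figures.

r₁ = 7260 km = 7.260×10⁶ m.
r₂ = 15380 km = 1.538×10⁷ m.
Transfer ellipse a_t = (r₁ + r₂)/2 = 1.132×10⁷ m.
At r₁: circular v_c1 = √(μ/r₁) = 7410 m/s; transfer-perigee v_p = √[μ(2/r₁ − 1/a_t)] = 8637 m/s.
At r₂: circular v_c2 = √(μ/r₂) = 5091 m/s; transfer-apogee v_a = √[μ(2/r₂ − 1/a_t)] = 4077 m/s.
Δv₂ = v_c2 − v_a = 1014 m/s.
= 1.014 km/s.

Δv ≈ 1.01 km/s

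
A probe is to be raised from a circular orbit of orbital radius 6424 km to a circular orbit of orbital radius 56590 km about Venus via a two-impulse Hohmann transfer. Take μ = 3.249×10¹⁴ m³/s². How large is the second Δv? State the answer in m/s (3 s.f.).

Δv ≈ 1310 m/s

r₁ = 6424 km = 6.424×10⁶ m.
r₂ = 56590 km = 5.659×10⁷ m.
Transfer ellipse a_t = (r₁ + r₂)/2 = 3.151×10⁷ m.
At r₁: circular v_c1 = √(μ/r₁) = 7112 m/s; transfer-periapsis v_p = √[μ(2/r₁ − 1/a_t)] = 9531 m/s.
At r₂: circular v_c2 = √(μ/r₂) = 2396 m/s; transfer-apoapsis v_a = √[μ(2/r₂ − 1/a_t)] = 1082 m/s.
Δv₂ = v_c2 − v_a = 1314 m/s.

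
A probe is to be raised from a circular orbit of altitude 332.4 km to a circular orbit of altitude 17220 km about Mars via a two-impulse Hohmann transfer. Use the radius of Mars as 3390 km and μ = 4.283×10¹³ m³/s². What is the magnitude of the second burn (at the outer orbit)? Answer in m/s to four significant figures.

r₁ = 3390 + 332.4 = 3722.4 km = 3.7224×10⁶ m.
r₂ = 3390 + 17220 = 20610 km = 2.0610×10⁷ m.
Transfer ellipse a_t = (r₁ + r₂)/2 = 1.217×10⁷ m.
At r₁: circular v_c1 = √(μ/r₁) = 3392 m/s; transfer-periapsis v_p = √[μ(2/r₁ − 1/a_t)] = 4415 m/s.
At r₂: circular v_c2 = √(μ/r₂) = 1442 m/s; transfer-apoapsis v_a = √[μ(2/r₂ − 1/a_t)] = 797.4 m/s.
Δv₂ = v_c2 − v_a = 644.2 m/s.

Δv ≈ 644.2 m/s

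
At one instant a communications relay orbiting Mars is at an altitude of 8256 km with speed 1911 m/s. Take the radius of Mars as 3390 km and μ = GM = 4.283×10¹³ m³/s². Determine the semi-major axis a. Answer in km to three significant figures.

r = 3390 + 8256 = 11646 km = 1.165×10⁷ m.
Vis-viva rearranged: 1/a = 2/r − v²/μ = 1.717×10⁻⁷ − 8.527×10⁻⁸ = 8.647×10⁻⁸ m⁻¹.
a = 1.157×10⁷ m = 11565 km.

a ≈ 11600 km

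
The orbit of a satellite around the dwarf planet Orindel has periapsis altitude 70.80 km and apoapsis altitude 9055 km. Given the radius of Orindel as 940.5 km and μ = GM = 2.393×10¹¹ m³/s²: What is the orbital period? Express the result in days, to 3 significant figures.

r_p = 940.5 + 70.80 = 1011.3 km = 1.0113×10⁶ m.
r_a = 940.5 + 9055 = 9995.5 km = 9.9955×10⁶ m.
Semi-major axis a = (r_p + r_a)/2 = (1011.3 + 9995.5)/2 = 5503.4 km = 5.503×10⁶ m.
By Kepler's third law T = 2π√(a³/μ) = 2π × 2.639×10⁴ = 1.658×10⁵ s.
= 1.919 days.

T ≈ 1.92 days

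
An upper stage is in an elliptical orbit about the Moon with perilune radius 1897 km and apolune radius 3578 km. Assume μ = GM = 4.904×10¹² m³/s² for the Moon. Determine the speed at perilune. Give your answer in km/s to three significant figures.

Semi-major axis a = (r_p + r_a)/2 = 2737.5 km = 2.738×10⁶ m.
Vis-viva: v² = μ(2/r − 1/a) = 4.904×10¹² × (1.054×10⁻⁶ − 3.653×10⁻⁷) = 3.379×10⁶ m²/s².
v = 1838 m/s = 1.838 km/s.

v ≈ 1.84 km/s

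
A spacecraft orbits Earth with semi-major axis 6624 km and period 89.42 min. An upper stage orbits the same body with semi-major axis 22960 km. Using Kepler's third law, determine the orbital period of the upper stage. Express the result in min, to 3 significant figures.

T₂ ≈ 577 min

Kepler's third law: T² ∝ a³, so T₂ = T₁ (a₂/a₁)^(3/2).
a₂/a₁ = 3.466, (a₂/a₁)^(3/2) = 6.453.
T₂ = 89.42 × 6.453 = 577.0 min.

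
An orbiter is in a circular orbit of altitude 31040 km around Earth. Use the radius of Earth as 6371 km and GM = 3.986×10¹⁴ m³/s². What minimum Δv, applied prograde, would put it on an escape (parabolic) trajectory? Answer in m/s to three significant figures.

Δv ≈ 1350 m/s

r = 6371 + 31040 = 37411 km = 3.7411×10⁷ m.
Circular speed v_c = √(μ/r) = 3264 m/s.
Escape speed v_esc = √(2μ/r) = √2 × v_c = 4616 m/s.
Δv = v_esc − v_c = 1352 m/s.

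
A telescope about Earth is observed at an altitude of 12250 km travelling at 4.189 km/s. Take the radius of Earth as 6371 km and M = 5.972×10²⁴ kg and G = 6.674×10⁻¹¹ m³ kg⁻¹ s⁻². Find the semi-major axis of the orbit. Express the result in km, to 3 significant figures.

a ≈ 15800 km

μ = GM = 6.674×10⁻¹¹ × 5.972×10²⁴ = 3.986×10¹⁴ m³/s².
r = 6371 + 12250 = 18621 km = 1.862×10⁷ m.
Vis-viva rearranged: 1/a = 2/r − v²/μ = 1.074×10⁻⁷ − 4.403×10⁻⁸ = 6.338×10⁻⁸ m⁻¹.
a = 1.578×10⁷ m = 15778 km.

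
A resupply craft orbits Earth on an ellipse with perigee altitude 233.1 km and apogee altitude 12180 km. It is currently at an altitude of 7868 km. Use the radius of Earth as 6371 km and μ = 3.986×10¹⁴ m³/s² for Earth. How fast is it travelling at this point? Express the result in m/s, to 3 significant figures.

r_p = 6371 + 233.1 = 6604.1 km = 6.6041×10⁶ m.
r_a = 6371 + 12180 = 18551 km = 1.8551×10⁷ m.
r = 6371 + 7868 = 14239 km = 1.424×10⁷ m.
Semi-major axis a = (r_p + r_a)/2 = 12578 km = 1.258×10⁷ m.
Vis-viva: v² = μ(2/r − 1/a) = 3.986×10¹⁴ × (1.405×10⁻⁷ − 7.951×10⁻⁸) = 2.430×10⁷ m²/s².
v = 4929 m/s.

v ≈ 4930 m/s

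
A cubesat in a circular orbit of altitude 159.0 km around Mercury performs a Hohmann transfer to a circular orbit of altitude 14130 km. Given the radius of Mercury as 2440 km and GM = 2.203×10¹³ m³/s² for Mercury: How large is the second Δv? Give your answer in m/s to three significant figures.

r₁ = 2440 + 159.0 = 2599.0 km = 2.5990×10⁶ m.
r₂ = 2440 + 14130 = 16570 km = 1.6570×10⁷ m.
Transfer ellipse a_t = (r₁ + r₂)/2 = 9.584×10⁶ m.
At r₁: circular v_c1 = √(μ/r₁) = 2911 m/s; transfer-periherm v_p = √[μ(2/r₁ − 1/a_t)] = 3828 m/s.
At r₂: circular v_c2 = √(μ/r₂) = 1153 m/s; transfer-apoherm v_a = √[μ(2/r₂ − 1/a_t)] = 600.4 m/s.
Δv₂ = v_c2 − v_a = 552.6 m/s.

Δv ≈ 553 m/s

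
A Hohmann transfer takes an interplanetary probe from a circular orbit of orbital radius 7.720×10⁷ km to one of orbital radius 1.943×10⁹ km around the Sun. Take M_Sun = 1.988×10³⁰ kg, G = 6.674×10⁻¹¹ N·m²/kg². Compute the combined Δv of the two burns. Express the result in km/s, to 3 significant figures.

Δv_total ≈ 22.0 km/s

μ = GM = 6.674×10⁻¹¹ × 1.988×10³⁰ = 1.327×10²⁰ m³/s².
r₁ = 7.720×10⁷ km = 7.720×10¹⁰ m.
r₂ = 1.943×10⁹ km = 1.943×10¹² m.
Transfer ellipse a_t = (r₁ + r₂)/2 = 1.010×10¹² m.
At r₁: circular v_c1 = √(μ/r₁) = 41460 m/s; transfer-perihelion v_p = √[μ(2/r₁ − 1/a_t)] = 57500 m/s.
Δv₁ = v_p − v_c1 = 16040 m/s.
At r₂: circular v_c2 = √(μ/r₂) = 8264 m/s; transfer-aphelion v_a = √[μ(2/r₂ − 1/a_t)] = 2285 m/s.
Δv₂ = v_c2 − v_a = 5979 m/s.
Total Δv = Δv₁ + Δv₂ = 22020 m/s = 22.02 km/s.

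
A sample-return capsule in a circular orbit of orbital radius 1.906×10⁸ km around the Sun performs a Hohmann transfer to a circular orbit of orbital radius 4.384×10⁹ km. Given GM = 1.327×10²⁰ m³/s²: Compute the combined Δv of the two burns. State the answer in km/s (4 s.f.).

r₁ = 1.906×10⁸ km = 1.906×10¹¹ m.
r₂ = 4.384×10⁹ km = 4.384×10¹² m.
Transfer ellipse a_t = (r₁ + r₂)/2 = 2.287×10¹² m.
At r₁: circular v_c1 = √(μ/r₁) = 26390 m/s; transfer-perihelion v_p = √[μ(2/r₁ − 1/a_t)] = 36530 m/s.
Δv₁ = v_p − v_c1 = 10140 m/s.
At r₂: circular v_c2 = √(μ/r₂) = 5502 m/s; transfer-aphelion v_a = √[μ(2/r₂ − 1/a_t)] = 1588 m/s.
Δv₂ = v_c2 − v_a = 3914 m/s.
Total Δv = Δv₁ + Δv₂ = 14060 m/s = 14.06 km/s.

Δv_total ≈ 14.06 km/s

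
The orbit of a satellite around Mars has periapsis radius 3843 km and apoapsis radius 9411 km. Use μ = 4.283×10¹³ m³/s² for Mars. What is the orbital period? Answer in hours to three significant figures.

T ≈ 4.55 hours

Semi-major axis a = (r_p + r_a)/2 = (3843.0 + 9411.0)/2 = 6627.0 km = 6.627×10⁶ m.
By Kepler's third law T = 2π√(a³/μ) = 2π × 2.607×10³ = 1.638×10⁴ s.
= 4.550 hours.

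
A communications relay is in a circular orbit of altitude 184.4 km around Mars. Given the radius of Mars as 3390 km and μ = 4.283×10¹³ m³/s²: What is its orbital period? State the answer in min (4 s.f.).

r = 3390 + 184.4 = 3574.4 km = 3.5744×10⁶ m.
Kepler's third law: T = 2π√(r³/μ) = 2π√((3.574×10⁶)³ / 4.283×10¹³).
r³/μ = 1.066×10⁶ s², so T = 2π × 1.033×10³ = 6.488×10³ s.
Converting: 6.488×10³ s ÷ 60.00 = 108.1 min.

T ≈ 108.1 min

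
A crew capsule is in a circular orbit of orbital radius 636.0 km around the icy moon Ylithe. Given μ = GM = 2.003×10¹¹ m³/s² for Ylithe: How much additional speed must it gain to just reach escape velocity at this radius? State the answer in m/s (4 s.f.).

r = 636.0 km = 6.360×10⁵ m.
Circular speed v_c = √(μ/r) = 561.2 m/s.
Escape speed v_esc = √(2μ/r) = √2 × v_c = 793.6 m/s.
Δv = v_esc − v_c = 232.5 m/s.

Δv ≈ 232.5 m/s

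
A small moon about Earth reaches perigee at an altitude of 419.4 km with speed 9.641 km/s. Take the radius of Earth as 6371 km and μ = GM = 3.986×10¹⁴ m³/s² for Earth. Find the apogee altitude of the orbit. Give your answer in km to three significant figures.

apogee altitude ≈ 19400 km

r_p = 6371 + 419.4 = 6790.4 km = 6.790×10⁶ m.
Specific energy ε = v²/2 − μ/r = -1.223×10⁷ J/kg, so a = −μ/(2ε) = 1.630×10⁷ m.
The apsides satisfy r_p + r_a = 2a, so the apogee radius is 2a − r_p = 2.581×10⁷ m = 25812 km.
Apogee altitude = 25812 − 6371 = 19441 km.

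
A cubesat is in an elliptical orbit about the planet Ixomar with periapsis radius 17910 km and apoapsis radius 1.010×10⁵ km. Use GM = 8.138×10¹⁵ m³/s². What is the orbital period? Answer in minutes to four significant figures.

Semi-major axis a = (r_p + r_a)/2 = (17910 + 1.0100×10⁵)/2 = 59455 km = 5.946×10⁷ m.
By Kepler's third law T = 2π√(a³/μ) = 2π × 5.082×10³ = 3.193×10⁴ s.
= 532.2 minutes.

T ≈ 532.2 minutes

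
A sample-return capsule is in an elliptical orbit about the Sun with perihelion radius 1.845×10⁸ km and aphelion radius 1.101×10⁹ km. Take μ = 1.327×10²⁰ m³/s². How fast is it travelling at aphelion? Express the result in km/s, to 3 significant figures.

Semi-major axis a = (r_p + r_a)/2 = 6.4275×10⁸ km = 6.428×10¹¹ m.
Vis-viva: v² = μ(2/r − 1/a) = 1.327×10²⁰ × (1.817×10⁻¹² − 1.556×10⁻¹²) = 3.460×10⁷ m²/s².
v = 5882 m/s = 5.882 km/s.

v ≈ 5.88 km/s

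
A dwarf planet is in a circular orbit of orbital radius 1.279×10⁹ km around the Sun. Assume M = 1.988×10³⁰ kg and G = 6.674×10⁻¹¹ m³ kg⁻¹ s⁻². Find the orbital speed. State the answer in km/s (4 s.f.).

μ = GM = 6.674×10⁻¹¹ × 1.988×10³⁰ = 1.327×10²⁰ m³/s².
r = 1.279×10⁹ km = 1.279×10¹² m.
For a circular orbit v = √(μ/r) = √(1.327×10²⁰ / 1.279×10¹²) = √(1.037×10⁸) = 10190 m/s.
That is 10.19 km/s.

v ≈ 10.19 km/s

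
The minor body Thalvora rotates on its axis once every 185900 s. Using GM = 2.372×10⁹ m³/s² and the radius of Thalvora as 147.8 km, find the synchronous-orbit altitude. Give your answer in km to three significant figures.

h_sync ≈ 1130 km

A synchronous orbit has period T, so by Kepler's third law a = (μT²/4π²)^(1/3).
μT²/4π² = 2.372×10⁹ × (1.859×10⁵)² / 39.48 = 2.076×10¹⁸ m³.
a = 1.276×10⁶ m = 1275.8 km.
Altitude h = a − R = 1275.8 − 147.8 = 1128.0 km.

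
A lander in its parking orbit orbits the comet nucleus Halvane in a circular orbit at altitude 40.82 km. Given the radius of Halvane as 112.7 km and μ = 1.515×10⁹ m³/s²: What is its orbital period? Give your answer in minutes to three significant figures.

r = 112.7 + 40.82 = 153.52 km = 1.5352×10⁵ m.
Kepler's third law: T = 2π√(r³/μ) = 2π√((1.535×10⁵)³ / 1.515×10⁹).
r³/μ = 2.388×10⁶ s², so T = 2π × 1.545×10³ = 9.710×10³ s.
Converting: 9.710×10³ s ÷ 60.00 = 161.8 minutes.

T ≈ 162 minutes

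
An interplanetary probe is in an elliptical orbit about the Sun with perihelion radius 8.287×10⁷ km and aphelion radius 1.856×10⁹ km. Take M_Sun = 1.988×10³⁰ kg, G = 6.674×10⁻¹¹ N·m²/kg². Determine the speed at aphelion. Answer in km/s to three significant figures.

v ≈ 2.47 km/s

μ = GM = 6.674×10⁻¹¹ × 1.988×10³⁰ = 1.327×10²⁰ m³/s².
Semi-major axis a = (r_p + r_a)/2 = 9.6944×10⁸ km = 9.694×10¹¹ m.
Vis-viva: v² = μ(2/r − 1/a) = 1.327×10²⁰ × (1.078×10⁻¹² − 1.032×10⁻¹²) = 6.111×10⁶ m²/s².
v = 2472 m/s = 2.472 km/s.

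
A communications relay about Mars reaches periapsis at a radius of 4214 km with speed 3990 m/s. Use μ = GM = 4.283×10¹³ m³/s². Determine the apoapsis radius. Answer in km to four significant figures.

apoapsis radius ≈ 15220 km

r_p = 4.214×10⁶ m.
Specific energy ε = v²/2 − μ/r = -2.204×10⁶ J/kg, so a = −μ/(2ε) = 9.718×10⁶ m.
The apsides satisfy r_p + r_a = 2a, so the apoapsis radius is 2a − r_p = 1.522×10⁷ m = 15222 km.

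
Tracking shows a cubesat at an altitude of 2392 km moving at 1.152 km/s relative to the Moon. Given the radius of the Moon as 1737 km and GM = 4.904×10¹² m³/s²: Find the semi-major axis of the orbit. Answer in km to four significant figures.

a ≈ 4678 km

r = 1737 + 2392 = 4129.0 km = 4.129×10⁶ m.
Vis-viva rearranged: 1/a = 2/r − v²/μ = 4.844×10⁻⁷ − 2.706×10⁻⁷ = 2.138×10⁻⁷ m⁻¹.
a = 4.678×10⁶ m = 4678.1 km.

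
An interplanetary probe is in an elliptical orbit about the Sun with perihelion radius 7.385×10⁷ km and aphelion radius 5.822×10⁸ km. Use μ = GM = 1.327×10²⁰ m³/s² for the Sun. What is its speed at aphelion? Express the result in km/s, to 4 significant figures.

Semi-major axis a = (r_p + r_a)/2 = 3.2802×10⁸ km = 3.280×10¹¹ m.
Vis-viva: v² = μ(2/r − 1/a) = 1.327×10²⁰ × (3.435×10⁻¹² − 3.049×10⁻¹²) = 5.131×10⁷ m²/s².
v = 7163 m/s = 7.163 km/s.

v ≈ 7.163 km/s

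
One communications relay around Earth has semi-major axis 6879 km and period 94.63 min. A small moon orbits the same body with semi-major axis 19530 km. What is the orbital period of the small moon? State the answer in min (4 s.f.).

T₂ ≈ 452.7 min

Kepler's third law: T² ∝ a³, so T₂ = T₁ (a₂/a₁)^(3/2).
a₂/a₁ = 2.839, (a₂/a₁)^(3/2) = 4.784.
T₂ = 94.63 × 4.784 = 452.7 min.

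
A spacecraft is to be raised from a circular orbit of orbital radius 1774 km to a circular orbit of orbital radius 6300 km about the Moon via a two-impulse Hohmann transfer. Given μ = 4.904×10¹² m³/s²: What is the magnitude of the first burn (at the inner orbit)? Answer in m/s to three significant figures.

r₁ = 1774 km = 1.774×10⁶ m.
r₂ = 6300 km = 6.300×10⁶ m.
Transfer ellipse a_t = (r₁ + r₂)/2 = 4.037×10⁶ m.
At r₁: circular v_c1 = √(μ/r₁) = 1663 m/s; transfer-perilune v_p = √[μ(2/r₁ − 1/a_t)] = 2077 m/s.
Δv₁ = v_p − v_c1 = 414.4 m/s.

Δv ≈ 414 m/s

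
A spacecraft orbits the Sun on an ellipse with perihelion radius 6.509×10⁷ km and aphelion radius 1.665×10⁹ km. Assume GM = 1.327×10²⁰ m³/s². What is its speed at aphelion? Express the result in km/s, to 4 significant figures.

Semi-major axis a = (r_p + r_a)/2 = 8.6504×10⁸ km = 8.650×10¹¹ m.
Vis-viva: v² = μ(2/r − 1/a) = 1.327×10²⁰ × (1.201×10⁻¹² − 1.156×10⁻¹²) = 5.997×10⁶ m²/s².
v = 2449 m/s = 2.449 km/s.

v ≈ 2.449 km/s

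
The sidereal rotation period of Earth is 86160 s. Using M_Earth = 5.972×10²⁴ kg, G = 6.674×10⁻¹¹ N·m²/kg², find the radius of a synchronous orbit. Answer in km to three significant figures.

r_sync ≈ 42200 km

μ = GM = 6.674×10⁻¹¹ × 5.972×10²⁴ = 3.986×10¹⁴ m³/s².
A synchronous orbit has period T, so by Kepler's third law a = (μT²/4π²)^(1/3).
μT²/4π² = 3.986×10¹⁴ × (8.616×10⁴)² / 39.48 = 7.495×10²² m³.
a = 4.216×10⁷ m = 42162 km.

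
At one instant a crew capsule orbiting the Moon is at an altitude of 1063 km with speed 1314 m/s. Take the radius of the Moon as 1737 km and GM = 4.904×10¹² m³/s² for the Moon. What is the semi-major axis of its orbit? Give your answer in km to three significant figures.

a ≈ 2760 km

r = 1737 + 1063 = 2800.0 km = 2.800×10⁶ m.
Specific orbital energy ε = v²/2 − μ/r = (1314)²/2 − 4.904×10¹²/2.800×10⁶ = -8.881×10⁵ J/kg.
Since ε = −μ/(2a), a = −μ/(2ε) = 2.761×10⁶ m = 2760.9 km.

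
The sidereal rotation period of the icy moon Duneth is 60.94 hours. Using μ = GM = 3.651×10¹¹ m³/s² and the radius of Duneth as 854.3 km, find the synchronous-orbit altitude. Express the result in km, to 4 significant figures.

h_sync ≈ 6781 km

T = 60.94 hours = 2.194×10⁵ s.
A synchronous orbit has period T, so by Kepler's third law a = (μT²/4π²)^(1/3).
μT²/4π² = 3.651×10¹¹ × (2.194×10⁵)² / 39.48 = 4.451×10²⁰ m³.
a = 7.635×10⁶ m = 7635.2 km.
Altitude h = a − R = 7635.2 − 854.3 = 6780.9 km.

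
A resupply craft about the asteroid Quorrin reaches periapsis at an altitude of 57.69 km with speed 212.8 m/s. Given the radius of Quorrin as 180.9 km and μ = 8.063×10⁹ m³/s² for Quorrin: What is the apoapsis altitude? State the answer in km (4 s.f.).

apoapsis altitude ≈ 303.5 km

r_p = 180.9 + 57.69 = 238.59 km = 2.386×10⁵ m.
Specific energy ε = v²/2 − μ/r = -1.115×10⁴ J/kg, so a = −μ/(2ε) = 3.615×10⁵ m.
The apsides satisfy r_p + r_a = 2a, so the apoapsis radius is 2a − r_p = 4.844×10⁵ m = 484.39 km.
Apoapsis altitude = 484.39 − 180.9 = 303.49 km.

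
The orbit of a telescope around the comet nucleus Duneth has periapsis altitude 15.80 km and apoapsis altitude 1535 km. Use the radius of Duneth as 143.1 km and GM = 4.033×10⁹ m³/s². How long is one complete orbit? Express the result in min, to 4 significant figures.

T ≈ 1452 min

r_p = 143.1 + 15.80 = 158.90 km = 1.5890×10⁵ m.
r_a = 143.1 + 1535 = 1678.1 km = 1.6781×10⁶ m.
Semi-major axis a = (r_p + r_a)/2 = (158.90 + 1678.1)/2 = 918.50 km = 9.185×10⁵ m.
By Kepler's third law T = 2π√(a³/μ) = 2π × 1.386×10⁴ = 8.709×10⁴ s.
= 1452 min.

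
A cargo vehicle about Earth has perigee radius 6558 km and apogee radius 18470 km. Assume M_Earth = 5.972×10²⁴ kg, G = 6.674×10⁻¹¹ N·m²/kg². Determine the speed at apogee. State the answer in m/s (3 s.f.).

v ≈ 3360 m/s

μ = GM = 6.674×10⁻¹¹ × 5.972×10²⁴ = 3.986×10¹⁴ m³/s².
Semi-major axis a = (r_p + r_a)/2 = 12514 km = 1.251×10⁷ m.
Vis-viva: v² = μ(2/r − 1/a) = 3.986×10¹⁴ × (1.083×10⁻⁷ − 7.991×10⁻⁸) = 1.131×10⁷ m²/s².
v = 3363 m/s.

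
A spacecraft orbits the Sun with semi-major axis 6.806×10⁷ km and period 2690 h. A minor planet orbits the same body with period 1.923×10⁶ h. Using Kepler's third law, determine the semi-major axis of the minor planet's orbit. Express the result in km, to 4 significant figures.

Kepler's third law: a³ ∝ T², so a₂ = a₁ (T₂/T₁)^(2/3).
T₂/T₁ = 714.9, (T₂/T₁)^(2/3) = 79.95.
a₂ = 6.806×10⁷ × 79.95 = 5.441×10⁹ km.

a₂ ≈ 5.441×10⁹ km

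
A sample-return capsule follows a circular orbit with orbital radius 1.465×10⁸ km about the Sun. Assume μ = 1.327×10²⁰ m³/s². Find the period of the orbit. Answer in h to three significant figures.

r = 1.465×10⁸ km = 1.465×10¹¹ m.
Kepler's third law: T = 2π√(r³/μ) = 2π√((1.465×10¹¹)³ / 1.327×10²⁰).
r³/μ = 2.369×10¹³ s², so T = 2π × 4.868×10⁶ = 3.058×10⁷ s.
Converting: 3.058×10⁷ s ÷ 3600 = 8496 h.

T ≈ 8500 h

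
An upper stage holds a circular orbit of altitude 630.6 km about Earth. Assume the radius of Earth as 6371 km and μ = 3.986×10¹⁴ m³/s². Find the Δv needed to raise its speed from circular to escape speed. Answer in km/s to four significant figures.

Δv ≈ 3.125 km/s

r = 6371 + 630.6 = 7001.6 km = 7.0016×10⁶ m.
Circular speed v_c = √(μ/r) = 7545 m/s.
Escape speed v_esc = √(2μ/r) = √2 × v_c = 10670 m/s.
Δv = v_esc − v_c = 3125 m/s = 3.125 km/s.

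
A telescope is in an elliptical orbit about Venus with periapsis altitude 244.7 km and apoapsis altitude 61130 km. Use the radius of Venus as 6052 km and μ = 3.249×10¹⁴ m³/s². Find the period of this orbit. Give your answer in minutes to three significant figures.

T ≈ 1290 minutes

r_p = 6052 + 244.7 = 6296.7 km = 6.2967×10⁶ m.
r_a = 6052 + 61130 = 67182 km = 6.7182×10⁷ m.
Semi-major axis a = (r_p + r_a)/2 = (6296.7 + 67182)/2 = 36739 km = 3.674×10⁷ m.
By Kepler's third law T = 2π√(a³/μ) = 2π × 1.235×10⁴ = 7.763×10⁴ s.
= 1294 minutes.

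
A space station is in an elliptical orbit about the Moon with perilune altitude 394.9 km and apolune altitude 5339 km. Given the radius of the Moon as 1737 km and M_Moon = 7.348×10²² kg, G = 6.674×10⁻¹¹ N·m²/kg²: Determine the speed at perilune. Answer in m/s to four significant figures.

μ = GM = 6.674×10⁻¹¹ × 7.348×10²² = 4.904×10¹² m³/s².
r_p = 1737 + 394.9 = 2131.9 km = 2.1319×10⁶ m.
r_a = 1737 + 5339 = 7076.0 km = 7.0760×10⁶ m.
Semi-major axis a = (r_p + r_a)/2 = 4603.9 km = 4.604×10⁶ m.
Vis-viva: v² = μ(2/r − 1/a) = 4.904×10¹² × (9.381×10⁻⁷ − 2.172×10⁻⁷) = 3.535×10⁶ m²/s².
v = 1880 m/s.

v ≈ 1880 m/s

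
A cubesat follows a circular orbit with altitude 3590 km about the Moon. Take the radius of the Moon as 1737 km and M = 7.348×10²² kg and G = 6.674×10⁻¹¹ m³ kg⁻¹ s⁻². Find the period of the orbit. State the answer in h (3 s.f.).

μ = GM = 6.674×10⁻¹¹ × 7.348×10²² = 4.904×10¹² m³/s².
r = 1737 + 3590 = 5327.0 km = 5.3270×10⁶ m.
Kepler's third law: T = 2π√(r³/μ) = 2π√((5.327×10⁶)³ / 4.904×10¹²).
r³/μ = 3.082×10⁷ s², so T = 2π × 5.552×10³ = 3.488×10⁴ s.
Converting: 3.488×10⁴ s ÷ 3600 = 9.690 h.

T ≈ 9.69 h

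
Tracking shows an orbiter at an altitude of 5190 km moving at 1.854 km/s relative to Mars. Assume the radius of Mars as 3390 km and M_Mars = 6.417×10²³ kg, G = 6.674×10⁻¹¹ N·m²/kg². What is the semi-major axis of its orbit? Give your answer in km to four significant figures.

μ = GM = 6.674×10⁻¹¹ × 6.417×10²³ = 4.283×10¹³ m³/s².
r = 3390 + 5190 = 8580.0 km = 8.580×10⁶ m.
Specific orbital energy ε = v²/2 − μ/r = (1854)²/2 − 4.283×10¹³/8.580×10⁶ = -3.273×10⁶ J/kg.
Since ε = −μ/(2a), a = −μ/(2ε) = 6.543×10⁶ m = 6542.8 km.

a ≈ 6543 km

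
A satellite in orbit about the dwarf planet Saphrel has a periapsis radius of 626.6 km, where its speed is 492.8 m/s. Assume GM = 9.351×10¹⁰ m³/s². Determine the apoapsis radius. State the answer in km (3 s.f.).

r_p = 6.266×10⁵ m.
Specific energy ε = v²/2 − μ/r = -2.781×10⁴ J/kg, so a = −μ/(2ε) = 1.681×10⁶ m.
The apsides satisfy r_p + r_a = 2a, so the apoapsis radius is 2a − r_p = 2.736×10⁶ m = 2736.1 km.

apoapsis radius ≈ 2740 km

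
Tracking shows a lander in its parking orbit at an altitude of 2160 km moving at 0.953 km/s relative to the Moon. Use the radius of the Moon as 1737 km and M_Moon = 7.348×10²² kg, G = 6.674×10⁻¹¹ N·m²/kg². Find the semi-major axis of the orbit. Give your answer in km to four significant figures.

a ≈ 3049 km

μ = GM = 6.674×10⁻¹¹ × 7.348×10²² = 4.904×10¹² m³/s².
r = 1737 + 2160 = 3897.0 km = 3.897×10⁶ m.
Vis-viva rearranged: 1/a = 2/r − v²/μ = 5.132×10⁻⁷ − 1.852×10⁻⁷ = 3.280×10⁻⁷ m⁻¹.
a = 3.049×10⁶ m = 3048.6 km.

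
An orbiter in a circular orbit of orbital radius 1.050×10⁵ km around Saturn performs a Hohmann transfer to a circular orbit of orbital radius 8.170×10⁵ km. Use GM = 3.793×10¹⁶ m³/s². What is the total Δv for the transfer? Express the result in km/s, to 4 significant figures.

r₁ = 1.050×10⁵ km = 1.050×10⁸ m.
r₂ = 8.170×10⁵ km = 8.170×10⁸ m.
Transfer ellipse a_t = (r₁ + r₂)/2 = 4.610×10⁸ m.
At r₁: circular v_c1 = √(μ/r₁) = 19010 m/s; transfer-perikrone v_p = √[μ(2/r₁ − 1/a_t)] = 25300 m/s.
Δv₁ = v_p − v_c1 = 6296 m/s.
At r₂: circular v_c2 = √(μ/r₂) = 6814 m/s; transfer-apokrone v_a = √[μ(2/r₂ − 1/a_t)] = 3252 m/s.
Δv₂ = v_c2 − v_a = 3562 m/s.
Total Δv = Δv₁ + Δv₂ = 9858 m/s = 9.858 km/s.

Δv_total ≈ 9.858 km/s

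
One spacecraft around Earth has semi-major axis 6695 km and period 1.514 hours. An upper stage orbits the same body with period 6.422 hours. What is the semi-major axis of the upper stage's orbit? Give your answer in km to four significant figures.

Kepler's third law: a³ ∝ T², so a₂ = a₁ (T₂/T₁)^(2/3).
T₂/T₁ = 4.242, (T₂/T₁)^(2/3) = 2.620.
a₂ = 6695 × 2.620 = 17540 km.

a₂ ≈ 17540 km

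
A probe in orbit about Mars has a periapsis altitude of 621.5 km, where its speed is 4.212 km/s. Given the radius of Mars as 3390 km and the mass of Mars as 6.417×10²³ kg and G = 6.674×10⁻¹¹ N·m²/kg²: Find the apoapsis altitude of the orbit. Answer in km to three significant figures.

μ = GM = 6.674×10⁻¹¹ × 6.417×10²³ = 4.283×10¹³ m³/s².
r_p = 3390 + 621.5 = 4011.5 km = 4.012×10⁶ m.
Specific energy ε = v²/2 − μ/r = -1.806×10⁶ J/kg, so a = −μ/(2ε) = 1.186×10⁷ m.
The apsides satisfy r_p + r_a = 2a, so the apoapsis radius is 2a − r_p = 1.971×10⁷ m = 19708 km.
Apoapsis altitude = 19708 − 3390 = 16318 km.

apoapsis altitude ≈ 16300 km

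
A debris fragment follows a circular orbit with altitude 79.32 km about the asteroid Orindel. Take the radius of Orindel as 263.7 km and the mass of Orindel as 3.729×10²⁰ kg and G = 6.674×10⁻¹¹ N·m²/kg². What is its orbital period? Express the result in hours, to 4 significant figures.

μ = GM = 6.674×10⁻¹¹ × 3.729×10²⁰ = 2.489×10¹⁰ m³/s².
r = 263.7 + 79.32 = 343.02 km = 3.4302×10⁵ m.
Kepler's third law: T = 2π√(r³/μ) = 2π√((3.430×10⁵)³ / 2.489×10¹⁰).
r³/μ = 1.622×10⁶ s², so T = 2π × 1.273×10³ = 8.001×10³ s.
Converting: 8.001×10³ s ÷ 3600 = 2.223 hours.

T ≈ 2.223 hours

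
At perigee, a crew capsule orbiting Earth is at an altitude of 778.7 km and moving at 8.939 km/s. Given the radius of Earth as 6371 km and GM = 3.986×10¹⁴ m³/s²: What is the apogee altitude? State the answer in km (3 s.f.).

r_p = 6371 + 778.7 = 7149.7 km = 7.150×10⁶ m.
Specific energy ε = v²/2 − μ/r = -1.580×10⁷ J/kg, so a = −μ/(2ε) = 1.262×10⁷ m.
The apsides satisfy r_p + r_a = 2a, so the apogee radius is 2a − r_p = 1.808×10⁷ m = 18082 km.
Apogee altitude = 18082 − 6371 = 11711 km.

apogee altitude ≈ 11700 km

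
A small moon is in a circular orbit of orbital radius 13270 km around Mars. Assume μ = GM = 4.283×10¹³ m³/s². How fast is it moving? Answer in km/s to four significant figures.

v ≈ 1.797 km/s

r = 13270 km = 1.327×10⁷ m.
For a circular orbit v = √(μ/r) = √(4.283×10¹³ / 1.327×10⁷) = √(3.228×10⁶) = 1797 m/s.
That is 1.797 km/s.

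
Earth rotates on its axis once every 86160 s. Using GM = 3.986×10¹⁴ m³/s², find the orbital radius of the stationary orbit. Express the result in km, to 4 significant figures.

r_sync ≈ 42160 km

A synchronous orbit has period T, so by Kepler's third law a = (μT²/4π²)^(1/3).
μT²/4π² = 3.986×10¹⁴ × (8.616×10⁴)² / 39.48 = 7.495×10²² m³.
a = 4.216×10⁷ m = 42163 km.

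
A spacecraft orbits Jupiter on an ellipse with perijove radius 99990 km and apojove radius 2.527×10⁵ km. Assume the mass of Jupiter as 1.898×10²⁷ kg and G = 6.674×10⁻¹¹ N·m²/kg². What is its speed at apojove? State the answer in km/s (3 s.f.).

v ≈ 16.9 km/s

μ = GM = 6.674×10⁻¹¹ × 1.898×10²⁷ = 1.267×10¹⁷ m³/s².
Semi-major axis a = (r_p + r_a)/2 = 1.7634×10⁵ km = 1.763×10⁸ m.
Vis-viva: v² = μ(2/r − 1/a) = 1.267×10¹⁷ × (7.915×10⁻⁹ − 5.671×10⁻⁹) = 2.842×10⁸ m²/s².
v = 16860 m/s = 16.86 km/s.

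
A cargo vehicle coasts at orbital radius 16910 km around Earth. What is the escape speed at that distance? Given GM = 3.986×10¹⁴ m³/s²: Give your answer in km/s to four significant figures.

v_esc ≈ 6.866 km/s

r = 16910 km = 1.691×10⁷ m.
Escape speed v_esc = √(2μ/r) = √(2 × 3.986×10¹⁴ / 1.691×10⁷) = √(4.714×10⁷) = 6866 m/s.
= 6.866 km/s.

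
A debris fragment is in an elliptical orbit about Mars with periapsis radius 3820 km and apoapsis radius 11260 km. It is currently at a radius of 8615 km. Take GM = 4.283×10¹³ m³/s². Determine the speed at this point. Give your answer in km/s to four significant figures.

Semi-major axis a = (r_p + r_a)/2 = 7540.0 km = 7.540×10⁶ m.
Vis-viva: v² = μ(2/r − 1/a) = 4.283×10¹³ × (2.322×10⁻⁷ − 1.326×10⁻⁷) = 4.263×10⁶ m²/s².
v = 2065 m/s = 2.065 km/s.

v ≈ 2.065 km/s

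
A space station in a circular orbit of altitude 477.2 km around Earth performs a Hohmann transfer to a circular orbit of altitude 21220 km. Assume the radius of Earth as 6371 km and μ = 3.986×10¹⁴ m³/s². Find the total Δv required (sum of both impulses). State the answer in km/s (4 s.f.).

r₁ = 6371 + 477.2 = 6848.2 km = 6.8482×10⁶ m.
r₂ = 6371 + 21220 = 27591 km = 2.7591×10⁷ m.
Transfer ellipse a_t = (r₁ + r₂)/2 = 1.722×10⁷ m.
At r₁: circular v_c1 = √(μ/r₁) = 7629 m/s; transfer-perigee v_p = √[μ(2/r₁ − 1/a_t)] = 9657 m/s.
Δv₁ = v_p − v_c1 = 2028 m/s.
At r₂: circular v_c2 = √(μ/r₂) = 3801 m/s; transfer-apogee v_a = √[μ(2/r₂ − 1/a_t)] = 2397 m/s.
Δv₂ = v_c2 − v_a = 1404 m/s.
Total Δv = Δv₁ + Δv₂ = 3432 m/s = 3.432 km/s.

Δv_total ≈ 3.432 km/s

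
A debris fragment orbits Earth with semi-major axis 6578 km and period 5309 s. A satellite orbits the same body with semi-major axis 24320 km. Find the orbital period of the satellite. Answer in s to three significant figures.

T₂ ≈ 37700 s

Kepler's third law: T² ∝ a³, so T₂ = T₁ (a₂/a₁)^(3/2).
a₂/a₁ = 3.697, (a₂/a₁)^(3/2) = 7.109.
T₂ = 5309 × 7.109 = 37740 s.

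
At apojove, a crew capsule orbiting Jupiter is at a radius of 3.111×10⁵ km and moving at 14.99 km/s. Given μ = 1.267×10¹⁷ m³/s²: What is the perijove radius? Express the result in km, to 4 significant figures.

perijove radius ≈ 1.185×10⁵ km

r_a = 3.111×10⁸ m.
Specific energy ε = v²/2 − μ/r = -2.949×10⁸ J/kg, so a = −μ/(2ε) = 2.148×10⁸ m.
The apsides satisfy r_p + r_a = 2a, so the perijove radius is 2a − r_a = 1.185×10⁸ m = 1.1852×10⁵ km.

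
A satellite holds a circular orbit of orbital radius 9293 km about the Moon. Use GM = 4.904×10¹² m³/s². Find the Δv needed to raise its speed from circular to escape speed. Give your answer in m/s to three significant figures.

r = 9293 km = 9.293×10⁶ m.
Circular speed v_c = √(μ/r) = 726.4 m/s.
Escape speed v_esc = √(2μ/r) = √2 × v_c = 1027 m/s.
Δv = v_esc − v_c = 300.9 m/s.

Δv ≈ 301 m/s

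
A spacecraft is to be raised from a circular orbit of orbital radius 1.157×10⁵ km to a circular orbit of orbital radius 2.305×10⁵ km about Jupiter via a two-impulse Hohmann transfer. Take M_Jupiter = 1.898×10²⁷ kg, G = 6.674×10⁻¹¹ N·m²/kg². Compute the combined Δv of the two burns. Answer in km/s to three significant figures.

Δv_total ≈ 9.37 km/s

μ = GM = 6.674×10⁻¹¹ × 1.898×10²⁷ = 1.267×10¹⁷ m³/s².
r₁ = 1.157×10⁵ km = 1.157×10⁸ m.
r₂ = 2.305×10⁵ km = 2.305×10⁸ m.
Transfer ellipse a_t = (r₁ + r₂)/2 = 1.731×10⁸ m.
At r₁: circular v_c1 = √(μ/r₁) = 33090 m/s; transfer-perijove v_p = √[μ(2/r₁ − 1/a_t)] = 38180 m/s.
Δv₁ = v_p − v_c1 = 5094 m/s.
At r₂: circular v_c2 = √(μ/r₂) = 23440 m/s; transfer-apojove v_a = √[μ(2/r₂ − 1/a_t)] = 19170 m/s.
Δv₂ = v_c2 − v_a = 4277 m/s.
Total Δv = Δv₁ + Δv₂ = 9371 m/s = 9.371 km/s.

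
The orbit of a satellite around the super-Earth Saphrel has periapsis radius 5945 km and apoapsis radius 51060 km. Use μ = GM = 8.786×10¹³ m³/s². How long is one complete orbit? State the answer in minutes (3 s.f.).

T ≈ 1700 minutes

Semi-major axis a = (r_p + r_a)/2 = (5945.0 + 51060)/2 = 28502 km = 2.850×10⁷ m.
By Kepler's third law T = 2π√(a³/μ) = 2π × 1.623×10⁴ = 1.020×10⁵ s.
= 1700 minutes.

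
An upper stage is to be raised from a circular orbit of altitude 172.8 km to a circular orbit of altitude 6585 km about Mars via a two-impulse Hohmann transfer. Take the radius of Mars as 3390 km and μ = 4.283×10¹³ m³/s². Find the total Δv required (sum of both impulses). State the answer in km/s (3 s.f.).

Δv_total ≈ 1.31 km/s

r₁ = 3390 + 172.8 = 3562.8 km = 3.5628×10⁶ m.
r₂ = 3390 + 6585 = 9975.0 km = 9.9750×10⁶ m.
Transfer ellipse a_t = (r₁ + r₂)/2 = 6.769×10⁶ m.
At r₁: circular v_c1 = √(μ/r₁) = 3467 m/s; transfer-periapsis v_p = √[μ(2/r₁ − 1/a_t)] = 4209 m/s.
Δv₁ = v_p − v_c1 = 741.8 m/s.
At r₂: circular v_c2 = √(μ/r₂) = 2072 m/s; transfer-apoapsis v_a = √[μ(2/r₂ − 1/a_t)] = 1503 m/s.
Δv₂ = v_c2 − v_a = 568.8 m/s.
Total Δv = Δv₁ + Δv₂ = 1311 m/s = 1.311 km/s.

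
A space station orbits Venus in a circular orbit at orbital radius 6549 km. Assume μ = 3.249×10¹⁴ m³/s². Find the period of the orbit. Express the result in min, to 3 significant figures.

r = 6549 km = 6.549×10⁶ m.
Kepler's third law: T = 2π√(r³/μ) = 2π√((6.549×10⁶)³ / 3.249×10¹⁴).
r³/μ = 8.645×10⁵ s², so T = 2π × 9.298×10² = 5.842×10³ s.
Converting: 5.842×10³ s ÷ 60.00 = 97.37 min.

T ≈ 97.4 min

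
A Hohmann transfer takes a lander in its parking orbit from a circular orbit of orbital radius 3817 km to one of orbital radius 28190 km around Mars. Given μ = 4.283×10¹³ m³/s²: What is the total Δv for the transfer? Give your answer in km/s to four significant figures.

Δv_total ≈ 1.727 km/s

r₁ = 3817 km = 3.817×10⁶ m.
r₂ = 28190 km = 2.819×10⁷ m.
Transfer ellipse a_t = (r₁ + r₂)/2 = 1.600×10⁷ m.
At r₁: circular v_c1 = √(μ/r₁) = 3350 m/s; transfer-periapsis v_p = √[μ(2/r₁ − 1/a_t)] = 4446 m/s.
Δv₁ = v_p − v_c1 = 1096 m/s.
At r₂: circular v_c2 = √(μ/r₂) = 1233 m/s; transfer-apoapsis v_a = √[μ(2/r₂ − 1/a_t)] = 602.0 m/s.
Δv₂ = v_c2 − v_a = 630.6 m/s.
Total Δv = Δv₁ + Δv₂ = 1727 m/s = 1.727 km/s.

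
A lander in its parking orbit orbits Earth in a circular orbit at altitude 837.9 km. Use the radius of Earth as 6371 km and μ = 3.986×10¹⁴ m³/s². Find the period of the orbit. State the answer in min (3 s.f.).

T ≈ 102 min

r = 6371 + 837.9 = 7208.9 km = 7.2089×10⁶ m.
Kepler's third law: T = 2π√(r³/μ) = 2π√((7.209×10⁶)³ / 3.986×10¹⁴).
r³/μ = 9.399×10⁵ s², so T = 2π × 9.695×10² = 6.091×10³ s.
Converting: 6.091×10³ s ÷ 60.00 = 101.5 min.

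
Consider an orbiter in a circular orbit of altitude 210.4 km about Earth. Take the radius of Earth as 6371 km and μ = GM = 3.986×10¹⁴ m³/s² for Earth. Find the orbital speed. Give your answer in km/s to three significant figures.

r = 6371 + 210.4 = 6581.4 km = 6.5814×10⁶ m.
For a circular orbit v = √(μ/r) = √(3.986×10¹⁴ / 6.581×10⁶) = √(6.056×10⁷) = 7782 m/s.
That is 7.782 km/s.

v ≈ 7.78 km/s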